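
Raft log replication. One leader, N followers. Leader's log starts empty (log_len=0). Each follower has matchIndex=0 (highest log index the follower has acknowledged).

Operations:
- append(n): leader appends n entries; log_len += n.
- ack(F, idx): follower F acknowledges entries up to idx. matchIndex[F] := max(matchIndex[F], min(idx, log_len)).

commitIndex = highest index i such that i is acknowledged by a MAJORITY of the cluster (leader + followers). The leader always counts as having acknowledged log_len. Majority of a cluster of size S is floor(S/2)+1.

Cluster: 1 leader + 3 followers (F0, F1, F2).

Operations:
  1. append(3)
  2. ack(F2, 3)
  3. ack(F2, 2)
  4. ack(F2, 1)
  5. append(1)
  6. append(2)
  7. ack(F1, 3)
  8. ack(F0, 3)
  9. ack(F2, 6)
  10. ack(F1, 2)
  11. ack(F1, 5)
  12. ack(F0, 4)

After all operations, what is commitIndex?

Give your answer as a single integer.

Answer: 5

Derivation:
Op 1: append 3 -> log_len=3
Op 2: F2 acks idx 3 -> match: F0=0 F1=0 F2=3; commitIndex=0
Op 3: F2 acks idx 2 -> match: F0=0 F1=0 F2=3; commitIndex=0
Op 4: F2 acks idx 1 -> match: F0=0 F1=0 F2=3; commitIndex=0
Op 5: append 1 -> log_len=4
Op 6: append 2 -> log_len=6
Op 7: F1 acks idx 3 -> match: F0=0 F1=3 F2=3; commitIndex=3
Op 8: F0 acks idx 3 -> match: F0=3 F1=3 F2=3; commitIndex=3
Op 9: F2 acks idx 6 -> match: F0=3 F1=3 F2=6; commitIndex=3
Op 10: F1 acks idx 2 -> match: F0=3 F1=3 F2=6; commitIndex=3
Op 11: F1 acks idx 5 -> match: F0=3 F1=5 F2=6; commitIndex=5
Op 12: F0 acks idx 4 -> match: F0=4 F1=5 F2=6; commitIndex=5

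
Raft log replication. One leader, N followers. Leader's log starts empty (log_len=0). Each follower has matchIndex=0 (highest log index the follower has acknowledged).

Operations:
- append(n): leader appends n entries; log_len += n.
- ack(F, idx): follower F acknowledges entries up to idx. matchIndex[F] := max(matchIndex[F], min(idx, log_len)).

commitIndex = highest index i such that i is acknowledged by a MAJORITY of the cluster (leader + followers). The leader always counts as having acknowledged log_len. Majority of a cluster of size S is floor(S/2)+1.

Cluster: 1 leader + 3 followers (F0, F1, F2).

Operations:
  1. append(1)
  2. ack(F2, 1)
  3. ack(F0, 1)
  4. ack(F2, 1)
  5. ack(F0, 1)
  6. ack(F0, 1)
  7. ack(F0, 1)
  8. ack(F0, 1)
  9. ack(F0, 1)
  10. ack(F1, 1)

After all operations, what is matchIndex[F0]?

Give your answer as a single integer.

Op 1: append 1 -> log_len=1
Op 2: F2 acks idx 1 -> match: F0=0 F1=0 F2=1; commitIndex=0
Op 3: F0 acks idx 1 -> match: F0=1 F1=0 F2=1; commitIndex=1
Op 4: F2 acks idx 1 -> match: F0=1 F1=0 F2=1; commitIndex=1
Op 5: F0 acks idx 1 -> match: F0=1 F1=0 F2=1; commitIndex=1
Op 6: F0 acks idx 1 -> match: F0=1 F1=0 F2=1; commitIndex=1
Op 7: F0 acks idx 1 -> match: F0=1 F1=0 F2=1; commitIndex=1
Op 8: F0 acks idx 1 -> match: F0=1 F1=0 F2=1; commitIndex=1
Op 9: F0 acks idx 1 -> match: F0=1 F1=0 F2=1; commitIndex=1
Op 10: F1 acks idx 1 -> match: F0=1 F1=1 F2=1; commitIndex=1

Answer: 1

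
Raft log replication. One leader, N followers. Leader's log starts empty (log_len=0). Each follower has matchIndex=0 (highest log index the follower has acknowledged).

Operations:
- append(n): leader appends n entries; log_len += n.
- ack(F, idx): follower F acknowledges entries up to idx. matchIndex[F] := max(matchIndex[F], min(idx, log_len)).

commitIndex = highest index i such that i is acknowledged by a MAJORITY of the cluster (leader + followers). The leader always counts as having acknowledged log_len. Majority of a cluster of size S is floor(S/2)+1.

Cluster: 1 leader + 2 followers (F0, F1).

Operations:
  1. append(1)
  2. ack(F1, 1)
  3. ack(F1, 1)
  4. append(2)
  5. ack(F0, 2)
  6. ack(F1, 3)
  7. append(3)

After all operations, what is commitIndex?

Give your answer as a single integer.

Op 1: append 1 -> log_len=1
Op 2: F1 acks idx 1 -> match: F0=0 F1=1; commitIndex=1
Op 3: F1 acks idx 1 -> match: F0=0 F1=1; commitIndex=1
Op 4: append 2 -> log_len=3
Op 5: F0 acks idx 2 -> match: F0=2 F1=1; commitIndex=2
Op 6: F1 acks idx 3 -> match: F0=2 F1=3; commitIndex=3
Op 7: append 3 -> log_len=6

Answer: 3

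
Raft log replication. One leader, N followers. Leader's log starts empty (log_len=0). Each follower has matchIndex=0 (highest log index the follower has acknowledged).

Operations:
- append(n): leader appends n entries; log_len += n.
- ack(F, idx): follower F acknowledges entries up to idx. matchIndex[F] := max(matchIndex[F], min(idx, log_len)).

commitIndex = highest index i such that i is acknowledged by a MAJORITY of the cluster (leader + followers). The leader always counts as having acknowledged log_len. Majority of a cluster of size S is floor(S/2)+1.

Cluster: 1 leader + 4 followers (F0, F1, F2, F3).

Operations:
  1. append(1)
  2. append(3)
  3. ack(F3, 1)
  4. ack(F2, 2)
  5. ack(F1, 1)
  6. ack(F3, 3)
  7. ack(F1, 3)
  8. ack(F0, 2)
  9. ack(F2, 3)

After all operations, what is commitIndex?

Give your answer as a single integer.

Op 1: append 1 -> log_len=1
Op 2: append 3 -> log_len=4
Op 3: F3 acks idx 1 -> match: F0=0 F1=0 F2=0 F3=1; commitIndex=0
Op 4: F2 acks idx 2 -> match: F0=0 F1=0 F2=2 F3=1; commitIndex=1
Op 5: F1 acks idx 1 -> match: F0=0 F1=1 F2=2 F3=1; commitIndex=1
Op 6: F3 acks idx 3 -> match: F0=0 F1=1 F2=2 F3=3; commitIndex=2
Op 7: F1 acks idx 3 -> match: F0=0 F1=3 F2=2 F3=3; commitIndex=3
Op 8: F0 acks idx 2 -> match: F0=2 F1=3 F2=2 F3=3; commitIndex=3
Op 9: F2 acks idx 3 -> match: F0=2 F1=3 F2=3 F3=3; commitIndex=3

Answer: 3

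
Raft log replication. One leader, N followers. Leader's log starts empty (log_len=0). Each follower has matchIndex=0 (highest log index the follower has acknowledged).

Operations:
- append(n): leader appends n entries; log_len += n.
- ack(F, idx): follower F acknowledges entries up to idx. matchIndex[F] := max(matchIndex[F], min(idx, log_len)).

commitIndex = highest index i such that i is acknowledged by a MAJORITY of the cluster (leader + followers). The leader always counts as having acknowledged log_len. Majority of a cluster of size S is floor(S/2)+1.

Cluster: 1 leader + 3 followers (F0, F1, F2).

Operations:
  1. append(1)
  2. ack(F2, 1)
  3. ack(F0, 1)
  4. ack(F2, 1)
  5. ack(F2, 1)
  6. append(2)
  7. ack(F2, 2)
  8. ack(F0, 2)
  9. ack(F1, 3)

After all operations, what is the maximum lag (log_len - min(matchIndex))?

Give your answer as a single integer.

Op 1: append 1 -> log_len=1
Op 2: F2 acks idx 1 -> match: F0=0 F1=0 F2=1; commitIndex=0
Op 3: F0 acks idx 1 -> match: F0=1 F1=0 F2=1; commitIndex=1
Op 4: F2 acks idx 1 -> match: F0=1 F1=0 F2=1; commitIndex=1
Op 5: F2 acks idx 1 -> match: F0=1 F1=0 F2=1; commitIndex=1
Op 6: append 2 -> log_len=3
Op 7: F2 acks idx 2 -> match: F0=1 F1=0 F2=2; commitIndex=1
Op 8: F0 acks idx 2 -> match: F0=2 F1=0 F2=2; commitIndex=2
Op 9: F1 acks idx 3 -> match: F0=2 F1=3 F2=2; commitIndex=2

Answer: 1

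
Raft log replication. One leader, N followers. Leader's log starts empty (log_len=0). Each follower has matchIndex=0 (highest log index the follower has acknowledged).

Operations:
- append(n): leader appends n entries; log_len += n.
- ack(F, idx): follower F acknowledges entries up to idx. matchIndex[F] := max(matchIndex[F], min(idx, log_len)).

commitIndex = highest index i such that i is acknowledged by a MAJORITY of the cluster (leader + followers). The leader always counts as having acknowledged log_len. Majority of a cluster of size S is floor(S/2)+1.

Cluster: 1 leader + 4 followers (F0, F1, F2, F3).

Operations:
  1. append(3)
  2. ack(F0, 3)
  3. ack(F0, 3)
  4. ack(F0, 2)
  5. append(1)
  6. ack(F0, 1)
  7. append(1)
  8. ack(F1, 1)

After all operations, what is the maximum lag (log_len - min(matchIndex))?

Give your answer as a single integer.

Op 1: append 3 -> log_len=3
Op 2: F0 acks idx 3 -> match: F0=3 F1=0 F2=0 F3=0; commitIndex=0
Op 3: F0 acks idx 3 -> match: F0=3 F1=0 F2=0 F3=0; commitIndex=0
Op 4: F0 acks idx 2 -> match: F0=3 F1=0 F2=0 F3=0; commitIndex=0
Op 5: append 1 -> log_len=4
Op 6: F0 acks idx 1 -> match: F0=3 F1=0 F2=0 F3=0; commitIndex=0
Op 7: append 1 -> log_len=5
Op 8: F1 acks idx 1 -> match: F0=3 F1=1 F2=0 F3=0; commitIndex=1

Answer: 5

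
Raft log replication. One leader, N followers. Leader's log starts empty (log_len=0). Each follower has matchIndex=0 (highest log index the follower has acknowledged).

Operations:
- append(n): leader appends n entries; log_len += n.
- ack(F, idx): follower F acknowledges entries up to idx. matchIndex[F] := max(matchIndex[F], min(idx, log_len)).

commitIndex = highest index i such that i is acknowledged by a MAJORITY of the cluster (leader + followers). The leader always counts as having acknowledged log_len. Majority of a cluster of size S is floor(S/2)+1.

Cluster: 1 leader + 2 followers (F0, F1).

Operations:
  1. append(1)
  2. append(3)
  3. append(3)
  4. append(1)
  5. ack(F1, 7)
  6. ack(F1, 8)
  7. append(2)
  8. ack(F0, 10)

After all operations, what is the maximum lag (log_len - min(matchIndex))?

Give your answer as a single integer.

Answer: 2

Derivation:
Op 1: append 1 -> log_len=1
Op 2: append 3 -> log_len=4
Op 3: append 3 -> log_len=7
Op 4: append 1 -> log_len=8
Op 5: F1 acks idx 7 -> match: F0=0 F1=7; commitIndex=7
Op 6: F1 acks idx 8 -> match: F0=0 F1=8; commitIndex=8
Op 7: append 2 -> log_len=10
Op 8: F0 acks idx 10 -> match: F0=10 F1=8; commitIndex=10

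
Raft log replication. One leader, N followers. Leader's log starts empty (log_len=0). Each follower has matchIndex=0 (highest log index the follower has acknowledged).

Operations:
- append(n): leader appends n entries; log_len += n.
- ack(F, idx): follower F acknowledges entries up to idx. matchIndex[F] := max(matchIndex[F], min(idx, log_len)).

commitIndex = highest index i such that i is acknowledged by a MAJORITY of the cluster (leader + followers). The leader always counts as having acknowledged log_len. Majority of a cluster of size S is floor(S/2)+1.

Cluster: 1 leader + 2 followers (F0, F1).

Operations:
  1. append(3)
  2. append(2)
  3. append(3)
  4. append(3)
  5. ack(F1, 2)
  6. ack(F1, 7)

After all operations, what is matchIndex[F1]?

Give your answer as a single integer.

Answer: 7

Derivation:
Op 1: append 3 -> log_len=3
Op 2: append 2 -> log_len=5
Op 3: append 3 -> log_len=8
Op 4: append 3 -> log_len=11
Op 5: F1 acks idx 2 -> match: F0=0 F1=2; commitIndex=2
Op 6: F1 acks idx 7 -> match: F0=0 F1=7; commitIndex=7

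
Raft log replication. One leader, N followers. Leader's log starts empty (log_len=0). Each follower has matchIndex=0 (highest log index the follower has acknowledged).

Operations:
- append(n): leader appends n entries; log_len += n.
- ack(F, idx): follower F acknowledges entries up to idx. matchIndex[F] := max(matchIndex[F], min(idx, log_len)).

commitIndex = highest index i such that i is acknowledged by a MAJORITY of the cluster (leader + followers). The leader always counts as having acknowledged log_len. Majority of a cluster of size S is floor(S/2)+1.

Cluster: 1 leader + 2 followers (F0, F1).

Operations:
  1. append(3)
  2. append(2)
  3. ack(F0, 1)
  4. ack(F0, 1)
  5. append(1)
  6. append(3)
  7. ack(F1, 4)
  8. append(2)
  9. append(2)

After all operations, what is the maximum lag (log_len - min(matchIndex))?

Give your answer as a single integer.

Answer: 12

Derivation:
Op 1: append 3 -> log_len=3
Op 2: append 2 -> log_len=5
Op 3: F0 acks idx 1 -> match: F0=1 F1=0; commitIndex=1
Op 4: F0 acks idx 1 -> match: F0=1 F1=0; commitIndex=1
Op 5: append 1 -> log_len=6
Op 6: append 3 -> log_len=9
Op 7: F1 acks idx 4 -> match: F0=1 F1=4; commitIndex=4
Op 8: append 2 -> log_len=11
Op 9: append 2 -> log_len=13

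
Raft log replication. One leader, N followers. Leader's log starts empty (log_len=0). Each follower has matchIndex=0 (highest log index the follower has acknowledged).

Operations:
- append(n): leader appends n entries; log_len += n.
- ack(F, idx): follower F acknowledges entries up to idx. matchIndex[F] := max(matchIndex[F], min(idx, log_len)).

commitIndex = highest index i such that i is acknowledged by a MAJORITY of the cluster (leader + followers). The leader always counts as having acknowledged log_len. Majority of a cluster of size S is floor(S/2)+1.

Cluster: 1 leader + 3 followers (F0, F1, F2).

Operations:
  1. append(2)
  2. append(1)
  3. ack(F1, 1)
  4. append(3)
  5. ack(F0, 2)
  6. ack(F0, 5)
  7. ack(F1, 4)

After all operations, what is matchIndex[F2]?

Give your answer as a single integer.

Answer: 0

Derivation:
Op 1: append 2 -> log_len=2
Op 2: append 1 -> log_len=3
Op 3: F1 acks idx 1 -> match: F0=0 F1=1 F2=0; commitIndex=0
Op 4: append 3 -> log_len=6
Op 5: F0 acks idx 2 -> match: F0=2 F1=1 F2=0; commitIndex=1
Op 6: F0 acks idx 5 -> match: F0=5 F1=1 F2=0; commitIndex=1
Op 7: F1 acks idx 4 -> match: F0=5 F1=4 F2=0; commitIndex=4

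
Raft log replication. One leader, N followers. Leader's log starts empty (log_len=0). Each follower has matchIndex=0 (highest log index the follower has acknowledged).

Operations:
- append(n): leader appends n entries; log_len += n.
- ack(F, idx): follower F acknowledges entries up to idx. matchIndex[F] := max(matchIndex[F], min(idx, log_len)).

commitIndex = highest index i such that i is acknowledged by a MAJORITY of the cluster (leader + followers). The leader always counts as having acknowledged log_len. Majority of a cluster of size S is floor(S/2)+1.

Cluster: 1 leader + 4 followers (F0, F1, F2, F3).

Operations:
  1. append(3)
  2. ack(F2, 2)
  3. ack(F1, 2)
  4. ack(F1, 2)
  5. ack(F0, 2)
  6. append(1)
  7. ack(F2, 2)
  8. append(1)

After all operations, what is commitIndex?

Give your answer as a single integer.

Answer: 2

Derivation:
Op 1: append 3 -> log_len=3
Op 2: F2 acks idx 2 -> match: F0=0 F1=0 F2=2 F3=0; commitIndex=0
Op 3: F1 acks idx 2 -> match: F0=0 F1=2 F2=2 F3=0; commitIndex=2
Op 4: F1 acks idx 2 -> match: F0=0 F1=2 F2=2 F3=0; commitIndex=2
Op 5: F0 acks idx 2 -> match: F0=2 F1=2 F2=2 F3=0; commitIndex=2
Op 6: append 1 -> log_len=4
Op 7: F2 acks idx 2 -> match: F0=2 F1=2 F2=2 F3=0; commitIndex=2
Op 8: append 1 -> log_len=5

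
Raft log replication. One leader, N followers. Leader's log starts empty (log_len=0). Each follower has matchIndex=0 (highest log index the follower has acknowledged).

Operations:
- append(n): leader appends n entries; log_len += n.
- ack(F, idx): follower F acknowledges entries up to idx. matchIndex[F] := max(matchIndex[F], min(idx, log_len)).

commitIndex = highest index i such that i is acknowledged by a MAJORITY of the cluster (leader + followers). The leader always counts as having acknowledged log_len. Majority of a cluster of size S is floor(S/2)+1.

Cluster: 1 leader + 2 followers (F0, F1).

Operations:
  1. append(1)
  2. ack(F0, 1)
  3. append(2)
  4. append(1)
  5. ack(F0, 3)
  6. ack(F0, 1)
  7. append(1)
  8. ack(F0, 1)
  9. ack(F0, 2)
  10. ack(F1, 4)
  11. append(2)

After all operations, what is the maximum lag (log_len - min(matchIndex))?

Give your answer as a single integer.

Op 1: append 1 -> log_len=1
Op 2: F0 acks idx 1 -> match: F0=1 F1=0; commitIndex=1
Op 3: append 2 -> log_len=3
Op 4: append 1 -> log_len=4
Op 5: F0 acks idx 3 -> match: F0=3 F1=0; commitIndex=3
Op 6: F0 acks idx 1 -> match: F0=3 F1=0; commitIndex=3
Op 7: append 1 -> log_len=5
Op 8: F0 acks idx 1 -> match: F0=3 F1=0; commitIndex=3
Op 9: F0 acks idx 2 -> match: F0=3 F1=0; commitIndex=3
Op 10: F1 acks idx 4 -> match: F0=3 F1=4; commitIndex=4
Op 11: append 2 -> log_len=7

Answer: 4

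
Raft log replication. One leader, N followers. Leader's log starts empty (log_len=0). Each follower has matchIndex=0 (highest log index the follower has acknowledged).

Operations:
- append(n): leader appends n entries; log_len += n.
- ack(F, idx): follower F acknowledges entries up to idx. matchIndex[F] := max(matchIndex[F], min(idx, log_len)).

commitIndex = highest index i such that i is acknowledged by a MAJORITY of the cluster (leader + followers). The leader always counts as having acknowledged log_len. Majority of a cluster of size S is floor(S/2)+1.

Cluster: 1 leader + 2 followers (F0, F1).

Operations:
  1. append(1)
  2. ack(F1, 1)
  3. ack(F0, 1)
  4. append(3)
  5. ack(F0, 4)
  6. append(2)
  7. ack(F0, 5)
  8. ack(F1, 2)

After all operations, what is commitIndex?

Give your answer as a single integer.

Answer: 5

Derivation:
Op 1: append 1 -> log_len=1
Op 2: F1 acks idx 1 -> match: F0=0 F1=1; commitIndex=1
Op 3: F0 acks idx 1 -> match: F0=1 F1=1; commitIndex=1
Op 4: append 3 -> log_len=4
Op 5: F0 acks idx 4 -> match: F0=4 F1=1; commitIndex=4
Op 6: append 2 -> log_len=6
Op 7: F0 acks idx 5 -> match: F0=5 F1=1; commitIndex=5
Op 8: F1 acks idx 2 -> match: F0=5 F1=2; commitIndex=5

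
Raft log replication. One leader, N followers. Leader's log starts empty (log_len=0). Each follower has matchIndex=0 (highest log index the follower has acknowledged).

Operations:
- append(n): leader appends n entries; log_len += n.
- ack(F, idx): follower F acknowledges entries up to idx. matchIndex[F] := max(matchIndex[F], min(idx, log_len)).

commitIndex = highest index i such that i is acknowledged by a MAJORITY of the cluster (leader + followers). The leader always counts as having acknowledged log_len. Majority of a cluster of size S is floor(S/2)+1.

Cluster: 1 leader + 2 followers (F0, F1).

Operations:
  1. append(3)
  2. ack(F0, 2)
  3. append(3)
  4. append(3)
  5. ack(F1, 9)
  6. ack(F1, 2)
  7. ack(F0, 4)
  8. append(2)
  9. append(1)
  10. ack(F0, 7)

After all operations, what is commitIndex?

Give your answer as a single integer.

Op 1: append 3 -> log_len=3
Op 2: F0 acks idx 2 -> match: F0=2 F1=0; commitIndex=2
Op 3: append 3 -> log_len=6
Op 4: append 3 -> log_len=9
Op 5: F1 acks idx 9 -> match: F0=2 F1=9; commitIndex=9
Op 6: F1 acks idx 2 -> match: F0=2 F1=9; commitIndex=9
Op 7: F0 acks idx 4 -> match: F0=4 F1=9; commitIndex=9
Op 8: append 2 -> log_len=11
Op 9: append 1 -> log_len=12
Op 10: F0 acks idx 7 -> match: F0=7 F1=9; commitIndex=9

Answer: 9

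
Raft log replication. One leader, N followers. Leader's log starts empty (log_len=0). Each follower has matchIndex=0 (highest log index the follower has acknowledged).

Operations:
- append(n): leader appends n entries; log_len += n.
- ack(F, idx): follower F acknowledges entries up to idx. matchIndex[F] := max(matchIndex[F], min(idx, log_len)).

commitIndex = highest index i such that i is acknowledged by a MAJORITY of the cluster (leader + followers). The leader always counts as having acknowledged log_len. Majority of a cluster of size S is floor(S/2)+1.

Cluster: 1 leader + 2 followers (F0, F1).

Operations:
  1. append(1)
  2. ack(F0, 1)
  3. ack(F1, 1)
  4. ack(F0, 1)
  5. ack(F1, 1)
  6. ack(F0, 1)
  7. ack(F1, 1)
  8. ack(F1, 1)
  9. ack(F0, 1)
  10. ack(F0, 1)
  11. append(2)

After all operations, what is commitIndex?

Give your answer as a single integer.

Answer: 1

Derivation:
Op 1: append 1 -> log_len=1
Op 2: F0 acks idx 1 -> match: F0=1 F1=0; commitIndex=1
Op 3: F1 acks idx 1 -> match: F0=1 F1=1; commitIndex=1
Op 4: F0 acks idx 1 -> match: F0=1 F1=1; commitIndex=1
Op 5: F1 acks idx 1 -> match: F0=1 F1=1; commitIndex=1
Op 6: F0 acks idx 1 -> match: F0=1 F1=1; commitIndex=1
Op 7: F1 acks idx 1 -> match: F0=1 F1=1; commitIndex=1
Op 8: F1 acks idx 1 -> match: F0=1 F1=1; commitIndex=1
Op 9: F0 acks idx 1 -> match: F0=1 F1=1; commitIndex=1
Op 10: F0 acks idx 1 -> match: F0=1 F1=1; commitIndex=1
Op 11: append 2 -> log_len=3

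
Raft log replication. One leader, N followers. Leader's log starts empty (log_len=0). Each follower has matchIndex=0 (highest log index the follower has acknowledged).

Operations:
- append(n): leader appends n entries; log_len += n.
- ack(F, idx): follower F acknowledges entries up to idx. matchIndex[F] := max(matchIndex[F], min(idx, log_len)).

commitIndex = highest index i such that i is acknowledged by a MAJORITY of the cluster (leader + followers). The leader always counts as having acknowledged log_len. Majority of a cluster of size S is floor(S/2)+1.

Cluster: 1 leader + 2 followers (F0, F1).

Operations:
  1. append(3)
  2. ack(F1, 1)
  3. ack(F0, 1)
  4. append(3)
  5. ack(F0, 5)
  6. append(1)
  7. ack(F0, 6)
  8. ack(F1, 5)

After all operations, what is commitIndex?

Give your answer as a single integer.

Answer: 6

Derivation:
Op 1: append 3 -> log_len=3
Op 2: F1 acks idx 1 -> match: F0=0 F1=1; commitIndex=1
Op 3: F0 acks idx 1 -> match: F0=1 F1=1; commitIndex=1
Op 4: append 3 -> log_len=6
Op 5: F0 acks idx 5 -> match: F0=5 F1=1; commitIndex=5
Op 6: append 1 -> log_len=7
Op 7: F0 acks idx 6 -> match: F0=6 F1=1; commitIndex=6
Op 8: F1 acks idx 5 -> match: F0=6 F1=5; commitIndex=6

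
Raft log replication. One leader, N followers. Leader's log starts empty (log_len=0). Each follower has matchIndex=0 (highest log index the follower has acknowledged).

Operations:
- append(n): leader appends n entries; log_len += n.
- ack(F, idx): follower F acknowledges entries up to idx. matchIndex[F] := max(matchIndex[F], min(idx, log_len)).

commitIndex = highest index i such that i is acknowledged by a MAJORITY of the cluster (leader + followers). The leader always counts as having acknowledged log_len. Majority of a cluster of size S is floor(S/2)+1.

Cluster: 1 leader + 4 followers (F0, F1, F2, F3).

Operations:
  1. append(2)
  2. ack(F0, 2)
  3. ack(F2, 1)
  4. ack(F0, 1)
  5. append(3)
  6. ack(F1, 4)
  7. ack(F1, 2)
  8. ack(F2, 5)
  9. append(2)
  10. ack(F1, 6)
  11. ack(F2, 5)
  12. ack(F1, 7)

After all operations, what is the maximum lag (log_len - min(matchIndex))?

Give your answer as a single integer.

Op 1: append 2 -> log_len=2
Op 2: F0 acks idx 2 -> match: F0=2 F1=0 F2=0 F3=0; commitIndex=0
Op 3: F2 acks idx 1 -> match: F0=2 F1=0 F2=1 F3=0; commitIndex=1
Op 4: F0 acks idx 1 -> match: F0=2 F1=0 F2=1 F3=0; commitIndex=1
Op 5: append 3 -> log_len=5
Op 6: F1 acks idx 4 -> match: F0=2 F1=4 F2=1 F3=0; commitIndex=2
Op 7: F1 acks idx 2 -> match: F0=2 F1=4 F2=1 F3=0; commitIndex=2
Op 8: F2 acks idx 5 -> match: F0=2 F1=4 F2=5 F3=0; commitIndex=4
Op 9: append 2 -> log_len=7
Op 10: F1 acks idx 6 -> match: F0=2 F1=6 F2=5 F3=0; commitIndex=5
Op 11: F2 acks idx 5 -> match: F0=2 F1=6 F2=5 F3=0; commitIndex=5
Op 12: F1 acks idx 7 -> match: F0=2 F1=7 F2=5 F3=0; commitIndex=5

Answer: 7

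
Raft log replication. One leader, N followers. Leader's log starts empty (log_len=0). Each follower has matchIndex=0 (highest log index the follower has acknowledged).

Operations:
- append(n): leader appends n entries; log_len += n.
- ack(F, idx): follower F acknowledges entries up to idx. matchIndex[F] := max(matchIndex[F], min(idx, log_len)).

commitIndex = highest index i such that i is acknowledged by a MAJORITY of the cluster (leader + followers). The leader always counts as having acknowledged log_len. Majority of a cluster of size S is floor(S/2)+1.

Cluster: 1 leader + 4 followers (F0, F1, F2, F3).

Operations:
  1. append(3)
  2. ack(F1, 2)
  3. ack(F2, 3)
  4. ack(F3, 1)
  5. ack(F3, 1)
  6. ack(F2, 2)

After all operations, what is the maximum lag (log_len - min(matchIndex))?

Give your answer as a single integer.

Answer: 3

Derivation:
Op 1: append 3 -> log_len=3
Op 2: F1 acks idx 2 -> match: F0=0 F1=2 F2=0 F3=0; commitIndex=0
Op 3: F2 acks idx 3 -> match: F0=0 F1=2 F2=3 F3=0; commitIndex=2
Op 4: F3 acks idx 1 -> match: F0=0 F1=2 F2=3 F3=1; commitIndex=2
Op 5: F3 acks idx 1 -> match: F0=0 F1=2 F2=3 F3=1; commitIndex=2
Op 6: F2 acks idx 2 -> match: F0=0 F1=2 F2=3 F3=1; commitIndex=2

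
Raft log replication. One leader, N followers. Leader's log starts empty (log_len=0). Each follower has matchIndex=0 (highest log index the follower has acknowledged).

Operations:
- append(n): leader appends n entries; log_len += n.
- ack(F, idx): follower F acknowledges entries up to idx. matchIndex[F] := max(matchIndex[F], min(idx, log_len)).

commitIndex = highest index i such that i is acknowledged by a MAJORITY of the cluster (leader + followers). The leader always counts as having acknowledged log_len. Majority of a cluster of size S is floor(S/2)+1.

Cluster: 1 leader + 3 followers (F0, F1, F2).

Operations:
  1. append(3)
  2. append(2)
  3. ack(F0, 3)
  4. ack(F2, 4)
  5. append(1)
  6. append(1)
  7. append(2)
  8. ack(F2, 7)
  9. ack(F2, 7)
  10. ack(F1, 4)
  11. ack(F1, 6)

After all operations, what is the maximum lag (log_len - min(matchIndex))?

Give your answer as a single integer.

Answer: 6

Derivation:
Op 1: append 3 -> log_len=3
Op 2: append 2 -> log_len=5
Op 3: F0 acks idx 3 -> match: F0=3 F1=0 F2=0; commitIndex=0
Op 4: F2 acks idx 4 -> match: F0=3 F1=0 F2=4; commitIndex=3
Op 5: append 1 -> log_len=6
Op 6: append 1 -> log_len=7
Op 7: append 2 -> log_len=9
Op 8: F2 acks idx 7 -> match: F0=3 F1=0 F2=7; commitIndex=3
Op 9: F2 acks idx 7 -> match: F0=3 F1=0 F2=7; commitIndex=3
Op 10: F1 acks idx 4 -> match: F0=3 F1=4 F2=7; commitIndex=4
Op 11: F1 acks idx 6 -> match: F0=3 F1=6 F2=7; commitIndex=6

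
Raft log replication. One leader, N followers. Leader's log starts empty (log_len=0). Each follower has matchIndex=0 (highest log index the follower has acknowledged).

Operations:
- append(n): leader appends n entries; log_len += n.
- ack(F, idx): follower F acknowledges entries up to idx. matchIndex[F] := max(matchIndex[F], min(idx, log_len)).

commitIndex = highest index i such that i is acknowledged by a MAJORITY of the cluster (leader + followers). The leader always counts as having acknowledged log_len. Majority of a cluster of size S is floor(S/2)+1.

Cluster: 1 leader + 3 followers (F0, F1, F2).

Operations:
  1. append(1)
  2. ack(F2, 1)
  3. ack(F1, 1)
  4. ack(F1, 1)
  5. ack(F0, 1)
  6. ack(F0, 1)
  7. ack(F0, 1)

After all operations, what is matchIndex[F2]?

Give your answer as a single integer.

Answer: 1

Derivation:
Op 1: append 1 -> log_len=1
Op 2: F2 acks idx 1 -> match: F0=0 F1=0 F2=1; commitIndex=0
Op 3: F1 acks idx 1 -> match: F0=0 F1=1 F2=1; commitIndex=1
Op 4: F1 acks idx 1 -> match: F0=0 F1=1 F2=1; commitIndex=1
Op 5: F0 acks idx 1 -> match: F0=1 F1=1 F2=1; commitIndex=1
Op 6: F0 acks idx 1 -> match: F0=1 F1=1 F2=1; commitIndex=1
Op 7: F0 acks idx 1 -> match: F0=1 F1=1 F2=1; commitIndex=1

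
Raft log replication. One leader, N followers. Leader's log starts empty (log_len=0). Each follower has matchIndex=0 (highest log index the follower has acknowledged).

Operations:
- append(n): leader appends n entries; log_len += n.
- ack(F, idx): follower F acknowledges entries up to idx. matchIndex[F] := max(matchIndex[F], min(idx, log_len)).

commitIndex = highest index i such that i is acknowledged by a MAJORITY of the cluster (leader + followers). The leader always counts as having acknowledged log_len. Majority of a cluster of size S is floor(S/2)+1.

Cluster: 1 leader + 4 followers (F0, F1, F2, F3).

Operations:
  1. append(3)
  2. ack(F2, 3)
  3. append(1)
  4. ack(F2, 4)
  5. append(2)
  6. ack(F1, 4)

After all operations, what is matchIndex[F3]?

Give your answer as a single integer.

Answer: 0

Derivation:
Op 1: append 3 -> log_len=3
Op 2: F2 acks idx 3 -> match: F0=0 F1=0 F2=3 F3=0; commitIndex=0
Op 3: append 1 -> log_len=4
Op 4: F2 acks idx 4 -> match: F0=0 F1=0 F2=4 F3=0; commitIndex=0
Op 5: append 2 -> log_len=6
Op 6: F1 acks idx 4 -> match: F0=0 F1=4 F2=4 F3=0; commitIndex=4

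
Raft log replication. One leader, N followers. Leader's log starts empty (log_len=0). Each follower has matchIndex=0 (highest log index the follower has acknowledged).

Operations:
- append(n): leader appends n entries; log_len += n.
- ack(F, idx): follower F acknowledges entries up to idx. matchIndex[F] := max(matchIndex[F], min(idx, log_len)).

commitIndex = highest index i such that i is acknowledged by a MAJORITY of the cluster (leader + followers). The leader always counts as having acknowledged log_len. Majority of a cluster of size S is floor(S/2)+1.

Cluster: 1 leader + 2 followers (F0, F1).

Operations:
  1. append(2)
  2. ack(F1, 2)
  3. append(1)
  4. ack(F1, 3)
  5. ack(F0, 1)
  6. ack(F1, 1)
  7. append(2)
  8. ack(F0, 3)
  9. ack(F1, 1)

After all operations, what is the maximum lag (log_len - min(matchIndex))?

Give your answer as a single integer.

Answer: 2

Derivation:
Op 1: append 2 -> log_len=2
Op 2: F1 acks idx 2 -> match: F0=0 F1=2; commitIndex=2
Op 3: append 1 -> log_len=3
Op 4: F1 acks idx 3 -> match: F0=0 F1=3; commitIndex=3
Op 5: F0 acks idx 1 -> match: F0=1 F1=3; commitIndex=3
Op 6: F1 acks idx 1 -> match: F0=1 F1=3; commitIndex=3
Op 7: append 2 -> log_len=5
Op 8: F0 acks idx 3 -> match: F0=3 F1=3; commitIndex=3
Op 9: F1 acks idx 1 -> match: F0=3 F1=3; commitIndex=3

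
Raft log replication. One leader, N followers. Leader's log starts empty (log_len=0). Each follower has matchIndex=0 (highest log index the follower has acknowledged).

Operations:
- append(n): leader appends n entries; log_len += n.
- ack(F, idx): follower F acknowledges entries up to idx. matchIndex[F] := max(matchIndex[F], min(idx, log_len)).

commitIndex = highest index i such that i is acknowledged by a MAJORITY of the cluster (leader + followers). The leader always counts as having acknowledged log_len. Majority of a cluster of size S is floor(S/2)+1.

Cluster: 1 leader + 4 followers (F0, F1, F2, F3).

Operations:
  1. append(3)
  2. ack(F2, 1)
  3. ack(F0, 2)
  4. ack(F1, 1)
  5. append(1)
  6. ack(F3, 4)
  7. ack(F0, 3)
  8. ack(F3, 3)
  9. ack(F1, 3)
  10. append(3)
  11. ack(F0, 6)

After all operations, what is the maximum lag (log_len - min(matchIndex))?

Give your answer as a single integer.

Answer: 6

Derivation:
Op 1: append 3 -> log_len=3
Op 2: F2 acks idx 1 -> match: F0=0 F1=0 F2=1 F3=0; commitIndex=0
Op 3: F0 acks idx 2 -> match: F0=2 F1=0 F2=1 F3=0; commitIndex=1
Op 4: F1 acks idx 1 -> match: F0=2 F1=1 F2=1 F3=0; commitIndex=1
Op 5: append 1 -> log_len=4
Op 6: F3 acks idx 4 -> match: F0=2 F1=1 F2=1 F3=4; commitIndex=2
Op 7: F0 acks idx 3 -> match: F0=3 F1=1 F2=1 F3=4; commitIndex=3
Op 8: F3 acks idx 3 -> match: F0=3 F1=1 F2=1 F3=4; commitIndex=3
Op 9: F1 acks idx 3 -> match: F0=3 F1=3 F2=1 F3=4; commitIndex=3
Op 10: append 3 -> log_len=7
Op 11: F0 acks idx 6 -> match: F0=6 F1=3 F2=1 F3=4; commitIndex=4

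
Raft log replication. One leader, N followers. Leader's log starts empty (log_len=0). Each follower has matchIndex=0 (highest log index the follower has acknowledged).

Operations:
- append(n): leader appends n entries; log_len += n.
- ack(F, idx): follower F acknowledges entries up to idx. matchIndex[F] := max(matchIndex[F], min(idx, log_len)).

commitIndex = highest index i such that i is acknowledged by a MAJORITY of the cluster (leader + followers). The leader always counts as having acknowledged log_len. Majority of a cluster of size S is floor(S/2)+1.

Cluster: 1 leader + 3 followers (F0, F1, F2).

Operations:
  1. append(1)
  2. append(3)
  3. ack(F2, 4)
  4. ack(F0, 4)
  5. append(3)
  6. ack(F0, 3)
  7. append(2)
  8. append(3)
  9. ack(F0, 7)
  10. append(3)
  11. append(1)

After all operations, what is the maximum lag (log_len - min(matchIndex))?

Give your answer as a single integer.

Op 1: append 1 -> log_len=1
Op 2: append 3 -> log_len=4
Op 3: F2 acks idx 4 -> match: F0=0 F1=0 F2=4; commitIndex=0
Op 4: F0 acks idx 4 -> match: F0=4 F1=0 F2=4; commitIndex=4
Op 5: append 3 -> log_len=7
Op 6: F0 acks idx 3 -> match: F0=4 F1=0 F2=4; commitIndex=4
Op 7: append 2 -> log_len=9
Op 8: append 3 -> log_len=12
Op 9: F0 acks idx 7 -> match: F0=7 F1=0 F2=4; commitIndex=4
Op 10: append 3 -> log_len=15
Op 11: append 1 -> log_len=16

Answer: 16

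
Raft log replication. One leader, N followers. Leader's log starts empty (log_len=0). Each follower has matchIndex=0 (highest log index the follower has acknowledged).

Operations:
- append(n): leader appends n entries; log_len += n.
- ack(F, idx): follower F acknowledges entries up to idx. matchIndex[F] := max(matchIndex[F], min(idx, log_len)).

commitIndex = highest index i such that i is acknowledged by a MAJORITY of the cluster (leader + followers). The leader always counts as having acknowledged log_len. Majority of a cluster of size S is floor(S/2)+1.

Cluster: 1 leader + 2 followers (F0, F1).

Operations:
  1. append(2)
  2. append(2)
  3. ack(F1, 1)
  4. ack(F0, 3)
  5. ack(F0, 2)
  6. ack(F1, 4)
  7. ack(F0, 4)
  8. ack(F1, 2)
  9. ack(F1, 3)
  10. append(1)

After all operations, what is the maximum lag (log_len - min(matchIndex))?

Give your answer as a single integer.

Op 1: append 2 -> log_len=2
Op 2: append 2 -> log_len=4
Op 3: F1 acks idx 1 -> match: F0=0 F1=1; commitIndex=1
Op 4: F0 acks idx 3 -> match: F0=3 F1=1; commitIndex=3
Op 5: F0 acks idx 2 -> match: F0=3 F1=1; commitIndex=3
Op 6: F1 acks idx 4 -> match: F0=3 F1=4; commitIndex=4
Op 7: F0 acks idx 4 -> match: F0=4 F1=4; commitIndex=4
Op 8: F1 acks idx 2 -> match: F0=4 F1=4; commitIndex=4
Op 9: F1 acks idx 3 -> match: F0=4 F1=4; commitIndex=4
Op 10: append 1 -> log_len=5

Answer: 1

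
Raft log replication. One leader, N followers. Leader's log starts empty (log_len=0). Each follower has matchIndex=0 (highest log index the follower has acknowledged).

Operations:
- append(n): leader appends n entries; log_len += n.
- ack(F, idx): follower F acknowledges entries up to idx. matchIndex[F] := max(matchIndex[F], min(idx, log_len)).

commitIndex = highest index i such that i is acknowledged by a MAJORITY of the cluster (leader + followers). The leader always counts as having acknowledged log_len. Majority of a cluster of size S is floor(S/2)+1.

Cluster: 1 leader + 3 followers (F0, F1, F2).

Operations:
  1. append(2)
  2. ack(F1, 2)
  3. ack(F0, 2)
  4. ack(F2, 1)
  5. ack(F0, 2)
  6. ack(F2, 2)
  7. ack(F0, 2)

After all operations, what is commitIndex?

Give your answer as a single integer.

Answer: 2

Derivation:
Op 1: append 2 -> log_len=2
Op 2: F1 acks idx 2 -> match: F0=0 F1=2 F2=0; commitIndex=0
Op 3: F0 acks idx 2 -> match: F0=2 F1=2 F2=0; commitIndex=2
Op 4: F2 acks idx 1 -> match: F0=2 F1=2 F2=1; commitIndex=2
Op 5: F0 acks idx 2 -> match: F0=2 F1=2 F2=1; commitIndex=2
Op 6: F2 acks idx 2 -> match: F0=2 F1=2 F2=2; commitIndex=2
Op 7: F0 acks idx 2 -> match: F0=2 F1=2 F2=2; commitIndex=2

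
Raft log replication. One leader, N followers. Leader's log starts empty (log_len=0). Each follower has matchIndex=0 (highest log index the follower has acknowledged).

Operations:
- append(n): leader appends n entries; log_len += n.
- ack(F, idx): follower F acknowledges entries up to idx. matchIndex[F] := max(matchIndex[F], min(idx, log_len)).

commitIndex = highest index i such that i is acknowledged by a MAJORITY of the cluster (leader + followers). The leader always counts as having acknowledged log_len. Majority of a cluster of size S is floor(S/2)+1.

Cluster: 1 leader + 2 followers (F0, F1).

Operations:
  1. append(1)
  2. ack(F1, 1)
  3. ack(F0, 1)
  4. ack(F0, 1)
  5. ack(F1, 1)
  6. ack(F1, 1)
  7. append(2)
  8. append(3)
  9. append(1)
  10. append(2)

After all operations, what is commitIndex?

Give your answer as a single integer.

Answer: 1

Derivation:
Op 1: append 1 -> log_len=1
Op 2: F1 acks idx 1 -> match: F0=0 F1=1; commitIndex=1
Op 3: F0 acks idx 1 -> match: F0=1 F1=1; commitIndex=1
Op 4: F0 acks idx 1 -> match: F0=1 F1=1; commitIndex=1
Op 5: F1 acks idx 1 -> match: F0=1 F1=1; commitIndex=1
Op 6: F1 acks idx 1 -> match: F0=1 F1=1; commitIndex=1
Op 7: append 2 -> log_len=3
Op 8: append 3 -> log_len=6
Op 9: append 1 -> log_len=7
Op 10: append 2 -> log_len=9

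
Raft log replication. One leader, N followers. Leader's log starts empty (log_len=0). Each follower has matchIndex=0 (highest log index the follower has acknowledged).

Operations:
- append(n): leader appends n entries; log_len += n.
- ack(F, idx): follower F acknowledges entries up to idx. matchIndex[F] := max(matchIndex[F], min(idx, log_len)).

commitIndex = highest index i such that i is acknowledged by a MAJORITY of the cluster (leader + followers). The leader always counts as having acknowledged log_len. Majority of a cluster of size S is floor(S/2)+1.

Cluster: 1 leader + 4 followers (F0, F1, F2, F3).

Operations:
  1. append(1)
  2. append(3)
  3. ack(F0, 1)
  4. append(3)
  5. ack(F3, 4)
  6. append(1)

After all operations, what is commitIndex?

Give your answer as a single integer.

Op 1: append 1 -> log_len=1
Op 2: append 3 -> log_len=4
Op 3: F0 acks idx 1 -> match: F0=1 F1=0 F2=0 F3=0; commitIndex=0
Op 4: append 3 -> log_len=7
Op 5: F3 acks idx 4 -> match: F0=1 F1=0 F2=0 F3=4; commitIndex=1
Op 6: append 1 -> log_len=8

Answer: 1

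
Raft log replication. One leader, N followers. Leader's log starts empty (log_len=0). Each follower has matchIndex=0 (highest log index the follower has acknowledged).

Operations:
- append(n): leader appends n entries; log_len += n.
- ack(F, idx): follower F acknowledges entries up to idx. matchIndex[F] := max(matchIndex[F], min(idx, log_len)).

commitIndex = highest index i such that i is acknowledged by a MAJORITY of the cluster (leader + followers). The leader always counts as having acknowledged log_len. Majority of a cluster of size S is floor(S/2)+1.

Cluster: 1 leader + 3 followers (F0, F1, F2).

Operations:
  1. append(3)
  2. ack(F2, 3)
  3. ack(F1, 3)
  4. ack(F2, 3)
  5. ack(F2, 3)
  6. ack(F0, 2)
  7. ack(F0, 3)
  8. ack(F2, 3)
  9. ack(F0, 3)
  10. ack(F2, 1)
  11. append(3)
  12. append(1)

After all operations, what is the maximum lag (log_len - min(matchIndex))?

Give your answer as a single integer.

Op 1: append 3 -> log_len=3
Op 2: F2 acks idx 3 -> match: F0=0 F1=0 F2=3; commitIndex=0
Op 3: F1 acks idx 3 -> match: F0=0 F1=3 F2=3; commitIndex=3
Op 4: F2 acks idx 3 -> match: F0=0 F1=3 F2=3; commitIndex=3
Op 5: F2 acks idx 3 -> match: F0=0 F1=3 F2=3; commitIndex=3
Op 6: F0 acks idx 2 -> match: F0=2 F1=3 F2=3; commitIndex=3
Op 7: F0 acks idx 3 -> match: F0=3 F1=3 F2=3; commitIndex=3
Op 8: F2 acks idx 3 -> match: F0=3 F1=3 F2=3; commitIndex=3
Op 9: F0 acks idx 3 -> match: F0=3 F1=3 F2=3; commitIndex=3
Op 10: F2 acks idx 1 -> match: F0=3 F1=3 F2=3; commitIndex=3
Op 11: append 3 -> log_len=6
Op 12: append 1 -> log_len=7

Answer: 4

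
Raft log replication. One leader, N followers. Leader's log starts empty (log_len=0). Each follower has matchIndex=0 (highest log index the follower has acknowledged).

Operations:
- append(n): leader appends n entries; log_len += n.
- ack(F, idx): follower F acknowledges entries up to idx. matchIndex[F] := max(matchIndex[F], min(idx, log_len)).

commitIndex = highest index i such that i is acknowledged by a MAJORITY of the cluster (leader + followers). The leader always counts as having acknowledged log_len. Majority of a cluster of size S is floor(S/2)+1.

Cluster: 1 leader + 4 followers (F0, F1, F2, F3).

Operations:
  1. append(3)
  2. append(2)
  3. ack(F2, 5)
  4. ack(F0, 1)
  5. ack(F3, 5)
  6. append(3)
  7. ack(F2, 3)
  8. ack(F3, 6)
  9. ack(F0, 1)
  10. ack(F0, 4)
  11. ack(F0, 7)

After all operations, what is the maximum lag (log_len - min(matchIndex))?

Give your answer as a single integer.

Answer: 8

Derivation:
Op 1: append 3 -> log_len=3
Op 2: append 2 -> log_len=5
Op 3: F2 acks idx 5 -> match: F0=0 F1=0 F2=5 F3=0; commitIndex=0
Op 4: F0 acks idx 1 -> match: F0=1 F1=0 F2=5 F3=0; commitIndex=1
Op 5: F3 acks idx 5 -> match: F0=1 F1=0 F2=5 F3=5; commitIndex=5
Op 6: append 3 -> log_len=8
Op 7: F2 acks idx 3 -> match: F0=1 F1=0 F2=5 F3=5; commitIndex=5
Op 8: F3 acks idx 6 -> match: F0=1 F1=0 F2=5 F3=6; commitIndex=5
Op 9: F0 acks idx 1 -> match: F0=1 F1=0 F2=5 F3=6; commitIndex=5
Op 10: F0 acks idx 4 -> match: F0=4 F1=0 F2=5 F3=6; commitIndex=5
Op 11: F0 acks idx 7 -> match: F0=7 F1=0 F2=5 F3=6; commitIndex=6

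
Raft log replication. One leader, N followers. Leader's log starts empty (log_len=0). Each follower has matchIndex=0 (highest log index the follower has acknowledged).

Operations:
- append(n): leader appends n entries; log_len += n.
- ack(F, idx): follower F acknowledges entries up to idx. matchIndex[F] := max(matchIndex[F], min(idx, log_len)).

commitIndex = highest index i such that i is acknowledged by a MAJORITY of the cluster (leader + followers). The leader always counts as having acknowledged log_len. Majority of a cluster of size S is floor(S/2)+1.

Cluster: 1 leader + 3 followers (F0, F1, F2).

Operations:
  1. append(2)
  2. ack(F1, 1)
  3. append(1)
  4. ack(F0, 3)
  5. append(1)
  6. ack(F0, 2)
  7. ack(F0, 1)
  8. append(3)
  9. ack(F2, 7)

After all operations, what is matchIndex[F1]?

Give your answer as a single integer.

Op 1: append 2 -> log_len=2
Op 2: F1 acks idx 1 -> match: F0=0 F1=1 F2=0; commitIndex=0
Op 3: append 1 -> log_len=3
Op 4: F0 acks idx 3 -> match: F0=3 F1=1 F2=0; commitIndex=1
Op 5: append 1 -> log_len=4
Op 6: F0 acks idx 2 -> match: F0=3 F1=1 F2=0; commitIndex=1
Op 7: F0 acks idx 1 -> match: F0=3 F1=1 F2=0; commitIndex=1
Op 8: append 3 -> log_len=7
Op 9: F2 acks idx 7 -> match: F0=3 F1=1 F2=7; commitIndex=3

Answer: 1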